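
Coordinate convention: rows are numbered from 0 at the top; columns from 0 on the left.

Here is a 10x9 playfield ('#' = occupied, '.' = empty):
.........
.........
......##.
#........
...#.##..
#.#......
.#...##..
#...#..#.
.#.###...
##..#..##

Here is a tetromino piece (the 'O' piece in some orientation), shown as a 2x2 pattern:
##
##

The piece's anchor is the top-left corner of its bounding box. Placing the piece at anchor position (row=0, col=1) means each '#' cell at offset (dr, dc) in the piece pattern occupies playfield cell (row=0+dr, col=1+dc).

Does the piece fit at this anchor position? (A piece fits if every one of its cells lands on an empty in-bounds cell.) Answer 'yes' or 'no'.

Check each piece cell at anchor (0, 1):
  offset (0,0) -> (0,1): empty -> OK
  offset (0,1) -> (0,2): empty -> OK
  offset (1,0) -> (1,1): empty -> OK
  offset (1,1) -> (1,2): empty -> OK
All cells valid: yes

Answer: yes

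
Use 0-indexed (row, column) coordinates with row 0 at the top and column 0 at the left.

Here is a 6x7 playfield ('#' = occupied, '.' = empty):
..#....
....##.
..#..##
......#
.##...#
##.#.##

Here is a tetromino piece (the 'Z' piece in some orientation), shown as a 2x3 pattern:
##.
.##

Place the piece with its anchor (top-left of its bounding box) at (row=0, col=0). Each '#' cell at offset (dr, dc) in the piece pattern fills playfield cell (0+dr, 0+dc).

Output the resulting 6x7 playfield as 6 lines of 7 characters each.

Answer: ###....
.##.##.
..#..##
......#
.##...#
##.#.##

Derivation:
Fill (0+0,0+0) = (0,0)
Fill (0+0,0+1) = (0,1)
Fill (0+1,0+1) = (1,1)
Fill (0+1,0+2) = (1,2)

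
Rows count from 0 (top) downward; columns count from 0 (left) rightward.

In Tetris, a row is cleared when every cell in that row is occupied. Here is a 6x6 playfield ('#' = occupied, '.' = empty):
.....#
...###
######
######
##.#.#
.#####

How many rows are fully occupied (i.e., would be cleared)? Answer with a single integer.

Check each row:
  row 0: 5 empty cells -> not full
  row 1: 3 empty cells -> not full
  row 2: 0 empty cells -> FULL (clear)
  row 3: 0 empty cells -> FULL (clear)
  row 4: 2 empty cells -> not full
  row 5: 1 empty cell -> not full
Total rows cleared: 2

Answer: 2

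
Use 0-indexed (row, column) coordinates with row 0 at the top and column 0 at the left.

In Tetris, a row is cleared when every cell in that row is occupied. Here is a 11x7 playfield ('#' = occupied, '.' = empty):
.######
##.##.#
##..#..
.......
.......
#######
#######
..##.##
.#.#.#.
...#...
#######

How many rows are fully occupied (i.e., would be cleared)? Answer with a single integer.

Check each row:
  row 0: 1 empty cell -> not full
  row 1: 2 empty cells -> not full
  row 2: 4 empty cells -> not full
  row 3: 7 empty cells -> not full
  row 4: 7 empty cells -> not full
  row 5: 0 empty cells -> FULL (clear)
  row 6: 0 empty cells -> FULL (clear)
  row 7: 3 empty cells -> not full
  row 8: 4 empty cells -> not full
  row 9: 6 empty cells -> not full
  row 10: 0 empty cells -> FULL (clear)
Total rows cleared: 3

Answer: 3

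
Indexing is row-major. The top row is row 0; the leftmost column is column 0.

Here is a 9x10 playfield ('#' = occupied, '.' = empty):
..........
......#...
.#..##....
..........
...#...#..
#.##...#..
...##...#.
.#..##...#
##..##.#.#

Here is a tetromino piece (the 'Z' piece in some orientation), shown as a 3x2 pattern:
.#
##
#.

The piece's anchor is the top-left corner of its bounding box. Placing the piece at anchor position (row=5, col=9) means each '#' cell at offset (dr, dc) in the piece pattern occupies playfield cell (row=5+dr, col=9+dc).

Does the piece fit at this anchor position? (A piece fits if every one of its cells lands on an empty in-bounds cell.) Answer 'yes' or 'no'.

Answer: no

Derivation:
Check each piece cell at anchor (5, 9):
  offset (0,1) -> (5,10): out of bounds -> FAIL
  offset (1,0) -> (6,9): empty -> OK
  offset (1,1) -> (6,10): out of bounds -> FAIL
  offset (2,0) -> (7,9): occupied ('#') -> FAIL
All cells valid: no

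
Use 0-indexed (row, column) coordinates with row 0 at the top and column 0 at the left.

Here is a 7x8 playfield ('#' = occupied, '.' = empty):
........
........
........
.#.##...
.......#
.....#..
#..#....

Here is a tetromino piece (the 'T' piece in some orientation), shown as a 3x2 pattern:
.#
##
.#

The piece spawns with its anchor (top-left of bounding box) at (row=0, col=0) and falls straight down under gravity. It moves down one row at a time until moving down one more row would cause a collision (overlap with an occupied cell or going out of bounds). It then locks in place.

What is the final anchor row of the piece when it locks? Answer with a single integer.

Answer: 0

Derivation:
Spawn at (row=0, col=0). Try each row:
  row 0: fits
  row 1: blocked -> lock at row 0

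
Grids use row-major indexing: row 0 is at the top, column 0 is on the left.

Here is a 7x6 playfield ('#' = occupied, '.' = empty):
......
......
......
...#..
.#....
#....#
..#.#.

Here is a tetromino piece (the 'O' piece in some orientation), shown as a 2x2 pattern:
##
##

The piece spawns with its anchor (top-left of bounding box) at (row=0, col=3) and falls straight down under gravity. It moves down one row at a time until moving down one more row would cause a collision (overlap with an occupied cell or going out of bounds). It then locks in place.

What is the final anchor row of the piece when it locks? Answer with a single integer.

Spawn at (row=0, col=3). Try each row:
  row 0: fits
  row 1: fits
  row 2: blocked -> lock at row 1

Answer: 1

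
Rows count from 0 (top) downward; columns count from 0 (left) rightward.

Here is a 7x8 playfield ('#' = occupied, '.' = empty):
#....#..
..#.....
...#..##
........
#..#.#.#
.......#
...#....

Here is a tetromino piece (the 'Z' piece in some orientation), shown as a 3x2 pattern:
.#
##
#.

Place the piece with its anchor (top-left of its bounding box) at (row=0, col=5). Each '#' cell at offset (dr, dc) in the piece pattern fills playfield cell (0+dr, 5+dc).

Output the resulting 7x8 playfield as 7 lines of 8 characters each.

Answer: #....##.
..#..##.
...#.###
........
#..#.#.#
.......#
...#....

Derivation:
Fill (0+0,5+1) = (0,6)
Fill (0+1,5+0) = (1,5)
Fill (0+1,5+1) = (1,6)
Fill (0+2,5+0) = (2,5)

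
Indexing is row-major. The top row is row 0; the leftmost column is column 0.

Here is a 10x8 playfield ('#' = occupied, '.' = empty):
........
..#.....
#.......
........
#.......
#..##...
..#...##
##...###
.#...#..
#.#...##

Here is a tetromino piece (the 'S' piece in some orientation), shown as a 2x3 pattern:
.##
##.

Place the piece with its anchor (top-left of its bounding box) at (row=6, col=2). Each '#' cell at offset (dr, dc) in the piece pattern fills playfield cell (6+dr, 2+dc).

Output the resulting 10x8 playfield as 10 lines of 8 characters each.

Answer: ........
..#.....
#.......
........
#.......
#..##...
..###.##
####.###
.#...#..
#.#...##

Derivation:
Fill (6+0,2+1) = (6,3)
Fill (6+0,2+2) = (6,4)
Fill (6+1,2+0) = (7,2)
Fill (6+1,2+1) = (7,3)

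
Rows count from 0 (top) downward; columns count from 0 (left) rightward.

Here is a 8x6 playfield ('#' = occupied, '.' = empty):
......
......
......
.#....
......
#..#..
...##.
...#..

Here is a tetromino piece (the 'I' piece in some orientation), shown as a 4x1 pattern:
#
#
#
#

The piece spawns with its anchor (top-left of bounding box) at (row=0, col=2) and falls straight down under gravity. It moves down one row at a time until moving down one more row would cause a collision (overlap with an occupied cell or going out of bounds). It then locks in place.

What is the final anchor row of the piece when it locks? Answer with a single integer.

Answer: 4

Derivation:
Spawn at (row=0, col=2). Try each row:
  row 0: fits
  row 1: fits
  row 2: fits
  row 3: fits
  row 4: fits
  row 5: blocked -> lock at row 4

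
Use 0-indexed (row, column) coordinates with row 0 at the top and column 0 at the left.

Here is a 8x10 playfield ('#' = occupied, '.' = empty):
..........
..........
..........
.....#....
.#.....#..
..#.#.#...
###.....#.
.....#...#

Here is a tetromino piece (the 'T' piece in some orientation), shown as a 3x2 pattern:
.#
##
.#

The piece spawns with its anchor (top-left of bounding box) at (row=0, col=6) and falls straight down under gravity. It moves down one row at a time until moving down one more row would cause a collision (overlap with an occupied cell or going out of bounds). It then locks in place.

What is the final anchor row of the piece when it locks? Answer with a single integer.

Answer: 1

Derivation:
Spawn at (row=0, col=6). Try each row:
  row 0: fits
  row 1: fits
  row 2: blocked -> lock at row 1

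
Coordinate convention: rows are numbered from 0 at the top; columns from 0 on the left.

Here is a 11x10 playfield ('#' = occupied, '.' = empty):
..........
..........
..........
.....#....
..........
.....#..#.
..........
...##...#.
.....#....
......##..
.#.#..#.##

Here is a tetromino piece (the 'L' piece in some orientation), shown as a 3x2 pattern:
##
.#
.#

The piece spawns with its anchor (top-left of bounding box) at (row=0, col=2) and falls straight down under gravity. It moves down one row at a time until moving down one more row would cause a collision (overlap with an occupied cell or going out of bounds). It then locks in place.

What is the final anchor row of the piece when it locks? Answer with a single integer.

Answer: 4

Derivation:
Spawn at (row=0, col=2). Try each row:
  row 0: fits
  row 1: fits
  row 2: fits
  row 3: fits
  row 4: fits
  row 5: blocked -> lock at row 4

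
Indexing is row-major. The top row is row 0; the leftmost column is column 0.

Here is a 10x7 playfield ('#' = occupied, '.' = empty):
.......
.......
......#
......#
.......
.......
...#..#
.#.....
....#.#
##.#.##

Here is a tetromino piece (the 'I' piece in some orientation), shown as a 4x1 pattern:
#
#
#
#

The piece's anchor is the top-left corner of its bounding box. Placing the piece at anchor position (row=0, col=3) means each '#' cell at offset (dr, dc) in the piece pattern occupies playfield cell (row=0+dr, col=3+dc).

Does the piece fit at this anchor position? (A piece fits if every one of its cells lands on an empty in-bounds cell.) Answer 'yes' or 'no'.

Answer: yes

Derivation:
Check each piece cell at anchor (0, 3):
  offset (0,0) -> (0,3): empty -> OK
  offset (1,0) -> (1,3): empty -> OK
  offset (2,0) -> (2,3): empty -> OK
  offset (3,0) -> (3,3): empty -> OK
All cells valid: yes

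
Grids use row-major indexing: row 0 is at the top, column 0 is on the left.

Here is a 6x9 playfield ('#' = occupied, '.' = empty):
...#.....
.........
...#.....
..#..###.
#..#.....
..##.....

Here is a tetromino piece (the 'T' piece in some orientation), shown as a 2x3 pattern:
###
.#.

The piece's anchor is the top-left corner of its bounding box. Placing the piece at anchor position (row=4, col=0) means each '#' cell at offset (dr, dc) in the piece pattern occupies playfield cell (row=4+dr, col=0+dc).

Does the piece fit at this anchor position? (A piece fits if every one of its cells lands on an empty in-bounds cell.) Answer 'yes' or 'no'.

Check each piece cell at anchor (4, 0):
  offset (0,0) -> (4,0): occupied ('#') -> FAIL
  offset (0,1) -> (4,1): empty -> OK
  offset (0,2) -> (4,2): empty -> OK
  offset (1,1) -> (5,1): empty -> OK
All cells valid: no

Answer: no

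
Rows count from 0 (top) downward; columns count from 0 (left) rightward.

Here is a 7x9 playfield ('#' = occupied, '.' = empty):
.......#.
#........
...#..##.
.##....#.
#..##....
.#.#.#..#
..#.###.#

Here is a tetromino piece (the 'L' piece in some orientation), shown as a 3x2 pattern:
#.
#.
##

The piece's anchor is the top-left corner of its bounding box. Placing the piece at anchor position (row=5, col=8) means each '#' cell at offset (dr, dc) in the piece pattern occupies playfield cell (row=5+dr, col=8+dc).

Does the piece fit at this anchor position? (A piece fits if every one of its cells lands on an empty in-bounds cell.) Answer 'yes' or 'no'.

Check each piece cell at anchor (5, 8):
  offset (0,0) -> (5,8): occupied ('#') -> FAIL
  offset (1,0) -> (6,8): occupied ('#') -> FAIL
  offset (2,0) -> (7,8): out of bounds -> FAIL
  offset (2,1) -> (7,9): out of bounds -> FAIL
All cells valid: no

Answer: no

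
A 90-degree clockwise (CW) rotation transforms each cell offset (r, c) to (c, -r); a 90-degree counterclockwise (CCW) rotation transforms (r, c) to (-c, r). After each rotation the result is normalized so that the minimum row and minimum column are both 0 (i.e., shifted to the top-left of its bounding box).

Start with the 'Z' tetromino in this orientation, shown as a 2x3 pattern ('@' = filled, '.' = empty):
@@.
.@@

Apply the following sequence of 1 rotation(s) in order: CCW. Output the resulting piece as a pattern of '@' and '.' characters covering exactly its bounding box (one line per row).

Start:
@@.
.@@
After rotation 1 (CCW):
.@
@@
@.

Answer: .@
@@
@.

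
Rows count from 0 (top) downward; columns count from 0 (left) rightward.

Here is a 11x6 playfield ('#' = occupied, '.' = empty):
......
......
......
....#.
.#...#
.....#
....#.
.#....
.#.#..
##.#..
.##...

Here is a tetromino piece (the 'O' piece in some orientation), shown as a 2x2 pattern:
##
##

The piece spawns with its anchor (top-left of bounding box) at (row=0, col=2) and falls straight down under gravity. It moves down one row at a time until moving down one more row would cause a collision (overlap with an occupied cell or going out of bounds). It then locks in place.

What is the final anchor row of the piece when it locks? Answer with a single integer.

Spawn at (row=0, col=2). Try each row:
  row 0: fits
  row 1: fits
  row 2: fits
  row 3: fits
  row 4: fits
  row 5: fits
  row 6: fits
  row 7: blocked -> lock at row 6

Answer: 6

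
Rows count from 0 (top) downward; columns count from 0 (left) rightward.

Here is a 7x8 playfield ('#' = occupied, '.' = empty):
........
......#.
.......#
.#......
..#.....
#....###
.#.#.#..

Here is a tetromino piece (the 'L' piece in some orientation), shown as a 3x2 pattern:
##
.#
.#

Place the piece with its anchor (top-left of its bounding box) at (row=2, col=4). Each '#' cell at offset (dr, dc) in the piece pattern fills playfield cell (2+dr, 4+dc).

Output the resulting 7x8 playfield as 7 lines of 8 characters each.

Fill (2+0,4+0) = (2,4)
Fill (2+0,4+1) = (2,5)
Fill (2+1,4+1) = (3,5)
Fill (2+2,4+1) = (4,5)

Answer: ........
......#.
....##.#
.#...#..
..#..#..
#....###
.#.#.#..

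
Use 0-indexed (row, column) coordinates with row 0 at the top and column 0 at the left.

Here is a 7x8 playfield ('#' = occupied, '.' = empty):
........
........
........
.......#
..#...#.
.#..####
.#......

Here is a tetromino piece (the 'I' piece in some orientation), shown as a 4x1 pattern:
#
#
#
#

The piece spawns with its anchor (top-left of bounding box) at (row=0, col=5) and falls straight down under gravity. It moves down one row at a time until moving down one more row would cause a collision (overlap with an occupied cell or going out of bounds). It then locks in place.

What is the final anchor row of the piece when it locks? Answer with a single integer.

Answer: 1

Derivation:
Spawn at (row=0, col=5). Try each row:
  row 0: fits
  row 1: fits
  row 2: blocked -> lock at row 1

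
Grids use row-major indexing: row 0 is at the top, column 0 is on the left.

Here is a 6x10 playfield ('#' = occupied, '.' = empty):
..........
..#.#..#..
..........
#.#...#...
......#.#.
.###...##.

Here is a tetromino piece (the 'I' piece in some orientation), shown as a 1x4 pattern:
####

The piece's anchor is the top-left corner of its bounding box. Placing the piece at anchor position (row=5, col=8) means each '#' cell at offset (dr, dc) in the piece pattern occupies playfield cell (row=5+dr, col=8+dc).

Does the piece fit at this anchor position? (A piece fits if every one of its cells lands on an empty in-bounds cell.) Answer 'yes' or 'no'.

Answer: no

Derivation:
Check each piece cell at anchor (5, 8):
  offset (0,0) -> (5,8): occupied ('#') -> FAIL
  offset (0,1) -> (5,9): empty -> OK
  offset (0,2) -> (5,10): out of bounds -> FAIL
  offset (0,3) -> (5,11): out of bounds -> FAIL
All cells valid: no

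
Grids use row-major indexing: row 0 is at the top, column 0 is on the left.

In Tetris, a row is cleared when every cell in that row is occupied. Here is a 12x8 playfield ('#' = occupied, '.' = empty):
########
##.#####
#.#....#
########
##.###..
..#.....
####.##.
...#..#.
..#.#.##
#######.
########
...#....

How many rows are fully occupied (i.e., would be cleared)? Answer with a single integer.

Answer: 3

Derivation:
Check each row:
  row 0: 0 empty cells -> FULL (clear)
  row 1: 1 empty cell -> not full
  row 2: 5 empty cells -> not full
  row 3: 0 empty cells -> FULL (clear)
  row 4: 3 empty cells -> not full
  row 5: 7 empty cells -> not full
  row 6: 2 empty cells -> not full
  row 7: 6 empty cells -> not full
  row 8: 4 empty cells -> not full
  row 9: 1 empty cell -> not full
  row 10: 0 empty cells -> FULL (clear)
  row 11: 7 empty cells -> not full
Total rows cleared: 3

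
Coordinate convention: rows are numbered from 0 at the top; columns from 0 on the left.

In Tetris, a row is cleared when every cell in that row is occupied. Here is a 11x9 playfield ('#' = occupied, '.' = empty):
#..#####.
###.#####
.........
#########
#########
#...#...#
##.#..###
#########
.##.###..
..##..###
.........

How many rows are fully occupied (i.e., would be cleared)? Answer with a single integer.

Check each row:
  row 0: 3 empty cells -> not full
  row 1: 1 empty cell -> not full
  row 2: 9 empty cells -> not full
  row 3: 0 empty cells -> FULL (clear)
  row 4: 0 empty cells -> FULL (clear)
  row 5: 6 empty cells -> not full
  row 6: 3 empty cells -> not full
  row 7: 0 empty cells -> FULL (clear)
  row 8: 4 empty cells -> not full
  row 9: 4 empty cells -> not full
  row 10: 9 empty cells -> not full
Total rows cleared: 3

Answer: 3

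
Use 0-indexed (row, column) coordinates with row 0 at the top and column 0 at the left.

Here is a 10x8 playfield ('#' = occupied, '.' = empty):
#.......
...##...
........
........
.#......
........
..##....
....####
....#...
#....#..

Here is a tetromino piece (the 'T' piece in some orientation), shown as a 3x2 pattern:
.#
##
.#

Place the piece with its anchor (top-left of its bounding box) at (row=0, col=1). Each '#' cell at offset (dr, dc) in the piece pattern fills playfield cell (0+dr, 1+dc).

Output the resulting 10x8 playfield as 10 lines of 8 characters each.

Answer: #.#.....
.####...
..#.....
........
.#......
........
..##....
....####
....#...
#....#..

Derivation:
Fill (0+0,1+1) = (0,2)
Fill (0+1,1+0) = (1,1)
Fill (0+1,1+1) = (1,2)
Fill (0+2,1+1) = (2,2)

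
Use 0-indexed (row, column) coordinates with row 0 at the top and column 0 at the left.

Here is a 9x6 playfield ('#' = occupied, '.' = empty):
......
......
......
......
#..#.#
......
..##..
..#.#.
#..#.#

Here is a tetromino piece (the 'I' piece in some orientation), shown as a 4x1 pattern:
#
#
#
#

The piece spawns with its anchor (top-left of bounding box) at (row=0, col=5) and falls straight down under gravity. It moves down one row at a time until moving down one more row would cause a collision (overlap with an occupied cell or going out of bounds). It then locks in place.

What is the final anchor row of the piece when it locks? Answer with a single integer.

Spawn at (row=0, col=5). Try each row:
  row 0: fits
  row 1: blocked -> lock at row 0

Answer: 0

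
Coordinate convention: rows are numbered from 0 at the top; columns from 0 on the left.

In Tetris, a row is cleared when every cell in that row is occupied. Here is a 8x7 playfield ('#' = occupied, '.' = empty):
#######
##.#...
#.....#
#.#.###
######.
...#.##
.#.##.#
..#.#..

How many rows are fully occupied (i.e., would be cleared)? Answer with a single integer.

Check each row:
  row 0: 0 empty cells -> FULL (clear)
  row 1: 4 empty cells -> not full
  row 2: 5 empty cells -> not full
  row 3: 2 empty cells -> not full
  row 4: 1 empty cell -> not full
  row 5: 4 empty cells -> not full
  row 6: 3 empty cells -> not full
  row 7: 5 empty cells -> not full
Total rows cleared: 1

Answer: 1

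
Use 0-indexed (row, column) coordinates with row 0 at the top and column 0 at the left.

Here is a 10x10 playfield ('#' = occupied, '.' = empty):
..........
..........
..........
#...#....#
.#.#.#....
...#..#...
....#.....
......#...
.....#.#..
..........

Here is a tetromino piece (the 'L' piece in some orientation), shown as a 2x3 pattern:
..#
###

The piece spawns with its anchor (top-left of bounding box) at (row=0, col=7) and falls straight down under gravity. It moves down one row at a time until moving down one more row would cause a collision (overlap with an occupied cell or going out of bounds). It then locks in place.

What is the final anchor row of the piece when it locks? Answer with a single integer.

Spawn at (row=0, col=7). Try each row:
  row 0: fits
  row 1: fits
  row 2: blocked -> lock at row 1

Answer: 1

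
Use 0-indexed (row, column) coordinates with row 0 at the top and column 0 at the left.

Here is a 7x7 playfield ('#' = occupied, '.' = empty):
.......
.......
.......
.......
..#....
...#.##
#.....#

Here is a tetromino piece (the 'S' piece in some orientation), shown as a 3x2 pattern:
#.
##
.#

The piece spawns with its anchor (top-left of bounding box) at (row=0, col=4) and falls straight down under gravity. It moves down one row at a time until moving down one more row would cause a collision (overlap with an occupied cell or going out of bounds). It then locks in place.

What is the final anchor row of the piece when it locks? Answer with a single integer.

Spawn at (row=0, col=4). Try each row:
  row 0: fits
  row 1: fits
  row 2: fits
  row 3: blocked -> lock at row 2

Answer: 2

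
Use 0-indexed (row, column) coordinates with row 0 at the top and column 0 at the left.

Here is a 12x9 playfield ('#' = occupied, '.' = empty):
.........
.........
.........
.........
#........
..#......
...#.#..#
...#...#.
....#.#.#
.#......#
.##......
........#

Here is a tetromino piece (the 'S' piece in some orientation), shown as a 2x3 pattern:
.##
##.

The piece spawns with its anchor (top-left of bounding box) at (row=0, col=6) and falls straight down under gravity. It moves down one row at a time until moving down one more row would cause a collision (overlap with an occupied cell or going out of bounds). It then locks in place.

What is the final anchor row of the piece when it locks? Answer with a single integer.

Answer: 5

Derivation:
Spawn at (row=0, col=6). Try each row:
  row 0: fits
  row 1: fits
  row 2: fits
  row 3: fits
  row 4: fits
  row 5: fits
  row 6: blocked -> lock at row 5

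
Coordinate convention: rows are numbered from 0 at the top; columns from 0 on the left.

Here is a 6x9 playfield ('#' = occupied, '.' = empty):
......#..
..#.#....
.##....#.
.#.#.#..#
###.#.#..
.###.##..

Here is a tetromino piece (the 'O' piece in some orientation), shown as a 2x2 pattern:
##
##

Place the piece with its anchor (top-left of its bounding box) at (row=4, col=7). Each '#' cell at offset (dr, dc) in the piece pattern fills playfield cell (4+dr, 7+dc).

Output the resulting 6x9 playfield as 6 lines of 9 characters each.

Answer: ......#..
..#.#....
.##....#.
.#.#.#..#
###.#.###
.###.####

Derivation:
Fill (4+0,7+0) = (4,7)
Fill (4+0,7+1) = (4,8)
Fill (4+1,7+0) = (5,7)
Fill (4+1,7+1) = (5,8)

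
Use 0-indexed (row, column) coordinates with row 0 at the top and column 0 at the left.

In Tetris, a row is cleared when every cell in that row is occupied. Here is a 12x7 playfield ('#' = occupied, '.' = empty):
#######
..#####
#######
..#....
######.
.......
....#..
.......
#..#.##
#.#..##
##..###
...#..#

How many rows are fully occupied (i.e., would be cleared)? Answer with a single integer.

Answer: 2

Derivation:
Check each row:
  row 0: 0 empty cells -> FULL (clear)
  row 1: 2 empty cells -> not full
  row 2: 0 empty cells -> FULL (clear)
  row 3: 6 empty cells -> not full
  row 4: 1 empty cell -> not full
  row 5: 7 empty cells -> not full
  row 6: 6 empty cells -> not full
  row 7: 7 empty cells -> not full
  row 8: 3 empty cells -> not full
  row 9: 3 empty cells -> not full
  row 10: 2 empty cells -> not full
  row 11: 5 empty cells -> not full
Total rows cleared: 2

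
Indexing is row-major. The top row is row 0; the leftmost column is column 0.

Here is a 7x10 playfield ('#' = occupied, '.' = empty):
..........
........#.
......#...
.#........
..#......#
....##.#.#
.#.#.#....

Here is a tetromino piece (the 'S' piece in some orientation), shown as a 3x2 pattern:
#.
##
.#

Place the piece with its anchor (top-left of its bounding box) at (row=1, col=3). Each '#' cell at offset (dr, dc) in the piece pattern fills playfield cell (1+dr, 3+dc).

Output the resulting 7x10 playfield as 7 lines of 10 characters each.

Answer: ..........
...#....#.
...##.#...
.#..#.....
..#......#
....##.#.#
.#.#.#....

Derivation:
Fill (1+0,3+0) = (1,3)
Fill (1+1,3+0) = (2,3)
Fill (1+1,3+1) = (2,4)
Fill (1+2,3+1) = (3,4)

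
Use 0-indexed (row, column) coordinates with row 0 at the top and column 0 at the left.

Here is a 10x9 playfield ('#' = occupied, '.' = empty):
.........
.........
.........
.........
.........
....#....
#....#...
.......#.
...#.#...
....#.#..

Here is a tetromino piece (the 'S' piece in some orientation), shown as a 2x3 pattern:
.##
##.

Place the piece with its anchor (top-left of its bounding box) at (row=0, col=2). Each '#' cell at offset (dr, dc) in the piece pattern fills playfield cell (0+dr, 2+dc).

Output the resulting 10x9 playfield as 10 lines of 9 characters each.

Answer: ...##....
..##.....
.........
.........
.........
....#....
#....#...
.......#.
...#.#...
....#.#..

Derivation:
Fill (0+0,2+1) = (0,3)
Fill (0+0,2+2) = (0,4)
Fill (0+1,2+0) = (1,2)
Fill (0+1,2+1) = (1,3)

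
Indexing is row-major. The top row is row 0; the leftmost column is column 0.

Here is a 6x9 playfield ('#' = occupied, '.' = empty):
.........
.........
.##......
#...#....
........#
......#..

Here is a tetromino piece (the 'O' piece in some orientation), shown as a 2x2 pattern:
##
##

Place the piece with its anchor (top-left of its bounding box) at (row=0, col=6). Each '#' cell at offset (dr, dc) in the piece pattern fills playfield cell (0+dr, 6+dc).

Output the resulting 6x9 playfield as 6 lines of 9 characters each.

Fill (0+0,6+0) = (0,6)
Fill (0+0,6+1) = (0,7)
Fill (0+1,6+0) = (1,6)
Fill (0+1,6+1) = (1,7)

Answer: ......##.
......##.
.##......
#...#....
........#
......#..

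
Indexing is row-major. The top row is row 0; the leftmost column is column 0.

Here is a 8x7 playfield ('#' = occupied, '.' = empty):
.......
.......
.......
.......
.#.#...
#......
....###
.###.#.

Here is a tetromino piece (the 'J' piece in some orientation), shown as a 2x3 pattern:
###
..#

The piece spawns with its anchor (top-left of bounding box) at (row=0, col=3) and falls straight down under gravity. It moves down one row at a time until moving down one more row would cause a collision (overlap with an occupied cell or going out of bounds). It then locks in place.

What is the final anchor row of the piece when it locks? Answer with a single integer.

Spawn at (row=0, col=3). Try each row:
  row 0: fits
  row 1: fits
  row 2: fits
  row 3: fits
  row 4: blocked -> lock at row 3

Answer: 3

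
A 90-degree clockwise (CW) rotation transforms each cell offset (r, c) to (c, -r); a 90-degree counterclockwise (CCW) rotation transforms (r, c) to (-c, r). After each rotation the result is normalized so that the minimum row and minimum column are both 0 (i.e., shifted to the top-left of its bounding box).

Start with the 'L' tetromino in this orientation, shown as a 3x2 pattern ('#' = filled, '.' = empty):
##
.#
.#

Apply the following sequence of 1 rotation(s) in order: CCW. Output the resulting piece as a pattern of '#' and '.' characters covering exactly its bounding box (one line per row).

Start:
##
.#
.#
After rotation 1 (CCW):
###
#..

Answer: ###
#..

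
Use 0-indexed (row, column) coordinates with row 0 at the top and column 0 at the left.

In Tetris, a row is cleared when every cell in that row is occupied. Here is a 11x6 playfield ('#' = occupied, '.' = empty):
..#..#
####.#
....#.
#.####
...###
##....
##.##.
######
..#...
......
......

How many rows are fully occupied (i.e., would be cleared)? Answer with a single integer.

Check each row:
  row 0: 4 empty cells -> not full
  row 1: 1 empty cell -> not full
  row 2: 5 empty cells -> not full
  row 3: 1 empty cell -> not full
  row 4: 3 empty cells -> not full
  row 5: 4 empty cells -> not full
  row 6: 2 empty cells -> not full
  row 7: 0 empty cells -> FULL (clear)
  row 8: 5 empty cells -> not full
  row 9: 6 empty cells -> not full
  row 10: 6 empty cells -> not full
Total rows cleared: 1

Answer: 1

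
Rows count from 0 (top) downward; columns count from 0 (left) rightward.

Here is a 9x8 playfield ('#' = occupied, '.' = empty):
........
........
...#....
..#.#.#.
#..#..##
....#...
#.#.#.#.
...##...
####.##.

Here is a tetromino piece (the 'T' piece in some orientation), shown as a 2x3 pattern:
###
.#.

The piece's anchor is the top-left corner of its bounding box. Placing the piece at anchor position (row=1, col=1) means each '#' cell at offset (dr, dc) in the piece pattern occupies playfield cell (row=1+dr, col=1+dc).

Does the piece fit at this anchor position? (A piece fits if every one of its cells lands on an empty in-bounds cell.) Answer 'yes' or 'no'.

Answer: yes

Derivation:
Check each piece cell at anchor (1, 1):
  offset (0,0) -> (1,1): empty -> OK
  offset (0,1) -> (1,2): empty -> OK
  offset (0,2) -> (1,3): empty -> OK
  offset (1,1) -> (2,2): empty -> OK
All cells valid: yes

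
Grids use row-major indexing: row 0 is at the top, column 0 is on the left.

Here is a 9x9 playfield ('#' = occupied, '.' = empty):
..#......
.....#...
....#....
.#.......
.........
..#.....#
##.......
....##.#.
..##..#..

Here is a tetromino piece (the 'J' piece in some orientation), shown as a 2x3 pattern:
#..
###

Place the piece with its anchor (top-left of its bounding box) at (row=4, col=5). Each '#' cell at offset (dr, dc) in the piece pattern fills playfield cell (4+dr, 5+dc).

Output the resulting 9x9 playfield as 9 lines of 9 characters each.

Fill (4+0,5+0) = (4,5)
Fill (4+1,5+0) = (5,5)
Fill (4+1,5+1) = (5,6)
Fill (4+1,5+2) = (5,7)

Answer: ..#......
.....#...
....#....
.#.......
.....#...
..#..####
##.......
....##.#.
..##..#..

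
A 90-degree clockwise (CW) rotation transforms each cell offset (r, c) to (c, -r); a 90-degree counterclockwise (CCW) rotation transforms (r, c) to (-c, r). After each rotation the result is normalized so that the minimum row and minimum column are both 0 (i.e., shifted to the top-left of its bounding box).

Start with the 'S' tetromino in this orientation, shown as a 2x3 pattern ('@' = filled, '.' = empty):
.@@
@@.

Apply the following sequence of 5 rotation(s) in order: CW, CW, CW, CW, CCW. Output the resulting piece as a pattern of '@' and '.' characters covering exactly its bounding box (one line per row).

Start:
.@@
@@.
After rotation 1 (CW):
@.
@@
.@
After rotation 2 (CW):
.@@
@@.
After rotation 3 (CW):
@.
@@
.@
After rotation 4 (CW):
.@@
@@.
After rotation 5 (CCW):
@.
@@
.@

Answer: @.
@@
.@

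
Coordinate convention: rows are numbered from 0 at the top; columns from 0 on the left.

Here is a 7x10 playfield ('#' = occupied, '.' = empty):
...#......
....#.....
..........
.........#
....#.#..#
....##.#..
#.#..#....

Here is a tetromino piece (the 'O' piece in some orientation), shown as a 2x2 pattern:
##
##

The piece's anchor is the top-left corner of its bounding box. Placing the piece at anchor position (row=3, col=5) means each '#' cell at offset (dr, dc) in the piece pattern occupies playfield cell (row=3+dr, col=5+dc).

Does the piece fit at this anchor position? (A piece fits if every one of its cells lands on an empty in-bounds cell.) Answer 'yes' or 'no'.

Check each piece cell at anchor (3, 5):
  offset (0,0) -> (3,5): empty -> OK
  offset (0,1) -> (3,6): empty -> OK
  offset (1,0) -> (4,5): empty -> OK
  offset (1,1) -> (4,6): occupied ('#') -> FAIL
All cells valid: no

Answer: no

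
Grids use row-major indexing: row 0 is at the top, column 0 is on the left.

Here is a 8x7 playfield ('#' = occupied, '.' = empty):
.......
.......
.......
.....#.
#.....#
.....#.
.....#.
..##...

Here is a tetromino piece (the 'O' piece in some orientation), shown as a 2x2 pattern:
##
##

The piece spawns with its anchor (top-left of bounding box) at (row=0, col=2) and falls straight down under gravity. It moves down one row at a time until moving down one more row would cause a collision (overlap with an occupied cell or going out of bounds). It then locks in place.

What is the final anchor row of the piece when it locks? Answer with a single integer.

Spawn at (row=0, col=2). Try each row:
  row 0: fits
  row 1: fits
  row 2: fits
  row 3: fits
  row 4: fits
  row 5: fits
  row 6: blocked -> lock at row 5

Answer: 5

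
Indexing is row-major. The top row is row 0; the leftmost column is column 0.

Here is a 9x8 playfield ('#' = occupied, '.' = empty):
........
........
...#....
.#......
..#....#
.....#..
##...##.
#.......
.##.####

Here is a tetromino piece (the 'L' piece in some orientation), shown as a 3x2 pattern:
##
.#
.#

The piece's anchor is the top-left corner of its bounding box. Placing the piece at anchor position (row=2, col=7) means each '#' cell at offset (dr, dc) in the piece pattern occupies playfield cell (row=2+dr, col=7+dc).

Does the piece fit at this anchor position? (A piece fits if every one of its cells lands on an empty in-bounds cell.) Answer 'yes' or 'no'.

Answer: no

Derivation:
Check each piece cell at anchor (2, 7):
  offset (0,0) -> (2,7): empty -> OK
  offset (0,1) -> (2,8): out of bounds -> FAIL
  offset (1,1) -> (3,8): out of bounds -> FAIL
  offset (2,1) -> (4,8): out of bounds -> FAIL
All cells valid: no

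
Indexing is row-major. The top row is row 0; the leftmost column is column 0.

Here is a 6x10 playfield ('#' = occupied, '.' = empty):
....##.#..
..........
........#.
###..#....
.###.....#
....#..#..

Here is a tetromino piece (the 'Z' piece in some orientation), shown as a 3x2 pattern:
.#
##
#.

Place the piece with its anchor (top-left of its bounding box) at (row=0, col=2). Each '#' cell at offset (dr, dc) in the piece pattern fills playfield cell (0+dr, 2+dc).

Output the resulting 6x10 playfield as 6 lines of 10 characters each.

Answer: ...###.#..
..##......
..#.....#.
###..#....
.###.....#
....#..#..

Derivation:
Fill (0+0,2+1) = (0,3)
Fill (0+1,2+0) = (1,2)
Fill (0+1,2+1) = (1,3)
Fill (0+2,2+0) = (2,2)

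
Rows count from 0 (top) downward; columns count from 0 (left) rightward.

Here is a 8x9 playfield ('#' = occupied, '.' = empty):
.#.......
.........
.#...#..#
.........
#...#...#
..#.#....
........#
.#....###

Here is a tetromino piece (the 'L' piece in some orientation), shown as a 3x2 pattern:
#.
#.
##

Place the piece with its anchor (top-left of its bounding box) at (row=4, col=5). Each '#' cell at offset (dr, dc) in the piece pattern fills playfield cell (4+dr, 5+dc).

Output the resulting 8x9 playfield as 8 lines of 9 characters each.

Answer: .#.......
.........
.#...#..#
.........
#...##..#
..#.##...
.....##.#
.#....###

Derivation:
Fill (4+0,5+0) = (4,5)
Fill (4+1,5+0) = (5,5)
Fill (4+2,5+0) = (6,5)
Fill (4+2,5+1) = (6,6)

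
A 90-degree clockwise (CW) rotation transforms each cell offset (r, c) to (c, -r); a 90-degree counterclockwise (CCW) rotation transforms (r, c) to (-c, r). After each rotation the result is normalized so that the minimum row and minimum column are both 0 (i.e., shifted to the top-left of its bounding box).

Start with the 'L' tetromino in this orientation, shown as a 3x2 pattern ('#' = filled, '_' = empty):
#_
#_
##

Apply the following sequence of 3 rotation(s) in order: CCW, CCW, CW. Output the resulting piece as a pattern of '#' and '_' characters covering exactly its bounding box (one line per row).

Start:
#_
#_
##
After rotation 1 (CCW):
__#
###
After rotation 2 (CCW):
##
_#
_#
After rotation 3 (CW):
__#
###

Answer: __#
###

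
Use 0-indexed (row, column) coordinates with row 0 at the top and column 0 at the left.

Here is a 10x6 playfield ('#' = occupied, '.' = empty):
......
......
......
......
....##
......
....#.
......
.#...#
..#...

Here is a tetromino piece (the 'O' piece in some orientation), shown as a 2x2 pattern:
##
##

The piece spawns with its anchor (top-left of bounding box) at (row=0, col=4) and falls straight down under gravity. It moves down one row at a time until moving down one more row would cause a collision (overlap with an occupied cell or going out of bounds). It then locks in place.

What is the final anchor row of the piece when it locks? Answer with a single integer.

Answer: 2

Derivation:
Spawn at (row=0, col=4). Try each row:
  row 0: fits
  row 1: fits
  row 2: fits
  row 3: blocked -> lock at row 2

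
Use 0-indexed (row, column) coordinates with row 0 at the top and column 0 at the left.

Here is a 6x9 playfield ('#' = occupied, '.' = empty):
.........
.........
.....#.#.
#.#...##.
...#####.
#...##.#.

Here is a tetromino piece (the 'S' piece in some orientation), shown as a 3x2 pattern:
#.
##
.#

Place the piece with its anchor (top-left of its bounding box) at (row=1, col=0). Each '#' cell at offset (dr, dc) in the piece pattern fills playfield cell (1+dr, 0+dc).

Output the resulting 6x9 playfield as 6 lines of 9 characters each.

Fill (1+0,0+0) = (1,0)
Fill (1+1,0+0) = (2,0)
Fill (1+1,0+1) = (2,1)
Fill (1+2,0+1) = (3,1)

Answer: .........
#........
##...#.#.
###...##.
...#####.
#...##.#.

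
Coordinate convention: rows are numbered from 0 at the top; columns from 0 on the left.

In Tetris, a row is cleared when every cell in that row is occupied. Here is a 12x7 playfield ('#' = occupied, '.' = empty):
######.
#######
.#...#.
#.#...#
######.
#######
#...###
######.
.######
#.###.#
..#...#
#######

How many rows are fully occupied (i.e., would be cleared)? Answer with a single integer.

Answer: 3

Derivation:
Check each row:
  row 0: 1 empty cell -> not full
  row 1: 0 empty cells -> FULL (clear)
  row 2: 5 empty cells -> not full
  row 3: 4 empty cells -> not full
  row 4: 1 empty cell -> not full
  row 5: 0 empty cells -> FULL (clear)
  row 6: 3 empty cells -> not full
  row 7: 1 empty cell -> not full
  row 8: 1 empty cell -> not full
  row 9: 2 empty cells -> not full
  row 10: 5 empty cells -> not full
  row 11: 0 empty cells -> FULL (clear)
Total rows cleared: 3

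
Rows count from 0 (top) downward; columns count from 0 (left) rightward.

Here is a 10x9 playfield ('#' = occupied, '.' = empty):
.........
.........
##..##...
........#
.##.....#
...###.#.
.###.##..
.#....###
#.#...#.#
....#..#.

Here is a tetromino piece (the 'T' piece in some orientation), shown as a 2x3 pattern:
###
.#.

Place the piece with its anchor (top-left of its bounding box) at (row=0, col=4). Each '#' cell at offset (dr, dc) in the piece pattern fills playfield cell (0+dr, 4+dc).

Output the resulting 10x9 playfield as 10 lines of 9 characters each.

Fill (0+0,4+0) = (0,4)
Fill (0+0,4+1) = (0,5)
Fill (0+0,4+2) = (0,6)
Fill (0+1,4+1) = (1,5)

Answer: ....###..
.....#...
##..##...
........#
.##.....#
...###.#.
.###.##..
.#....###
#.#...#.#
....#..#.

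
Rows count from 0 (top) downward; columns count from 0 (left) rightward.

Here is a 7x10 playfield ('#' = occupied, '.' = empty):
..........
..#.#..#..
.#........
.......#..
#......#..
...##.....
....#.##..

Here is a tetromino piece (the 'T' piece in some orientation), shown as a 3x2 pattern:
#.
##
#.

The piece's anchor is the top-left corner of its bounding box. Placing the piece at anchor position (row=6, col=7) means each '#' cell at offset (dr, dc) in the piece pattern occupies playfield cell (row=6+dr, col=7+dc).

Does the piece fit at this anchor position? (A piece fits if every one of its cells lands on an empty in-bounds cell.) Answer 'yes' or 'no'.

Answer: no

Derivation:
Check each piece cell at anchor (6, 7):
  offset (0,0) -> (6,7): occupied ('#') -> FAIL
  offset (1,0) -> (7,7): out of bounds -> FAIL
  offset (1,1) -> (7,8): out of bounds -> FAIL
  offset (2,0) -> (8,7): out of bounds -> FAIL
All cells valid: no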